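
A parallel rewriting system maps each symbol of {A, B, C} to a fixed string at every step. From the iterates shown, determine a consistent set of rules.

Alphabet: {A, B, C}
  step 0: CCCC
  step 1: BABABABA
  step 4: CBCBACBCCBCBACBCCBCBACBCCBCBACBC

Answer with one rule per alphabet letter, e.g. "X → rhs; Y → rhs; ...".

  step 0 ⇒ step 1: CCCC ⇒ BA·BA·BA·BA
    C ↦ BA
    A ↦ BC  (constrained at step 1)
    B ↦ C  (constrained at step 1)

A->BC, B->C, C->BA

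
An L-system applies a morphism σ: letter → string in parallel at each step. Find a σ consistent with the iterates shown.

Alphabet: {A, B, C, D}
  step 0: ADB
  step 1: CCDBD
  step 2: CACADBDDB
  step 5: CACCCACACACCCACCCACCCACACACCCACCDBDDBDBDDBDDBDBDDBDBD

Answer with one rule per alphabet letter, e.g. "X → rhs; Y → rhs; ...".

  step 1 ⇒ step 2: CCDBD ⇒ CA·CA·DB·D·DB
    B ↦ D
    C ↦ CA
    D ↦ DB
  step 0 ⇒ step 1: ADB ⇒ CC·DB·D
    A ↦ CC

A->CC, B->D, C->CA, D->DB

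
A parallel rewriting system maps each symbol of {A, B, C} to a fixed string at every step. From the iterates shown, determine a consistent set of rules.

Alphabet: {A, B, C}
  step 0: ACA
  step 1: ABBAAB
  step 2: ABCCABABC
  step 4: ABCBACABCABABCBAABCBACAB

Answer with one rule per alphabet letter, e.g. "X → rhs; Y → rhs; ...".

A->AB, B->C, C->BA

  step 1 ⇒ step 2: ABBAAB ⇒ AB·C·C·AB·AB·C
    A ↦ AB
    B ↦ C
  step 0 ⇒ step 1: ACA ⇒ AB·BA·AB
    C ↦ BA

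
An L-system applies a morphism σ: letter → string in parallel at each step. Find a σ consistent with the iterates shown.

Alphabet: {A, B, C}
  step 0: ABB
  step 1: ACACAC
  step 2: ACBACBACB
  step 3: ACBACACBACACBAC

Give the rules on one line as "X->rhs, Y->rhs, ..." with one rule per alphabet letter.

  step 2 ⇒ step 3: ACBACBACB ⇒ AC·B·AC·AC·B·AC·AC·B·AC
    A ↦ AC
    B ↦ AC
    C ↦ B

A->AC, B->AC, C->B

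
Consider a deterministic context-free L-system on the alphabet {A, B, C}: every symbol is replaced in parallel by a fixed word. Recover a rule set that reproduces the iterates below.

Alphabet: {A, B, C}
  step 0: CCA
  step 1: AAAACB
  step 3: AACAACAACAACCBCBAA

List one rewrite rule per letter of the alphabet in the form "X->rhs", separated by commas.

  step 0 ⇒ step 1: CCA ⇒ AA·AA·CB
    A ↦ CB
    C ↦ AA
    B ↦ C  (constrained at step 1)

A->CB, B->C, C->AA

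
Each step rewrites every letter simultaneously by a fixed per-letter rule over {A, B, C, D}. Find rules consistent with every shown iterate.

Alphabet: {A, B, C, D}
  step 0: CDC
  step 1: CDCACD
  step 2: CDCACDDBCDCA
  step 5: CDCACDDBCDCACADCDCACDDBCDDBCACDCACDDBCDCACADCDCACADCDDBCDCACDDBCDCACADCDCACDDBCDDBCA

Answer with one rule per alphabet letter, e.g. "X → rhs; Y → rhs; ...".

A->DB, B->D, C->CD, D->CA

  step 1 ⇒ step 2: CDCACD ⇒ CD·CA·CD·DB·CD·CA
    A ↦ DB
    C ↦ CD
    D ↦ CA
    B ↦ D  (constrained at step 2)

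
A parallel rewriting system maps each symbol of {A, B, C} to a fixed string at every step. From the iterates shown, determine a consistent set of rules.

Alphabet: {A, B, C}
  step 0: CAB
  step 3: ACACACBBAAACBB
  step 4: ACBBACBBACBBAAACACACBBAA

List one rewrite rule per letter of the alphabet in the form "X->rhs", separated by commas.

A->AC, B->A, C->BB

  step 3 ⇒ step 4: ACACACBBAAACBB ⇒ AC·BB·AC·BB·AC·BB·A·A·AC·AC·AC·BB·A·A
    A ↦ AC
    B ↦ A
    C ↦ BB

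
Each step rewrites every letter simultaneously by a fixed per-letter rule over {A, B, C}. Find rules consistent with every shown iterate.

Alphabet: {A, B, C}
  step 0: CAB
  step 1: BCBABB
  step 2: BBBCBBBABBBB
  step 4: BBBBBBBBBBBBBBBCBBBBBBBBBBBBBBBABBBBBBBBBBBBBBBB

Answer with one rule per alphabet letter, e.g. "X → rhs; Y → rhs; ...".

A->BA, B->BB, C->BC

  step 1 ⇒ step 2: BCBABB ⇒ BB·BC·BB·BA·BB·BB
    A ↦ BA
    B ↦ BB
    C ↦ BC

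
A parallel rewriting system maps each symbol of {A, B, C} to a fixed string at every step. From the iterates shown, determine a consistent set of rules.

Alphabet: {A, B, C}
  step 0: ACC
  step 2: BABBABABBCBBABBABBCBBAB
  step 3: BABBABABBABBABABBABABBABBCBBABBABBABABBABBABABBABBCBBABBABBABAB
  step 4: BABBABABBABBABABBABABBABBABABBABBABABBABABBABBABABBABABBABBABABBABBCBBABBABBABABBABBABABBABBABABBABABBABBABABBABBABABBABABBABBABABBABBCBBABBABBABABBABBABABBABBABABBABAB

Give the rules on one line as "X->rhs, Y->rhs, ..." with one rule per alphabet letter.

  step 3 ⇒ step 4: BABBABABBABBABABBABABBABBCBBABBABBABABBABBABABBABBCBBABBABBABAB ⇒ BAB·BA·BAB·BAB·BA·BAB·BA·BAB·BAB·BA·BAB·BAB·BA·BAB·BA·BAB·BAB·BA·BAB·BA·BAB·BAB·BA·BAB·BAB·BCB·BAB·BAB·BA·BAB·BAB·BA·BAB·BAB·BA·BAB·BA·BAB·BAB·BA·BAB·BAB·BA·BAB·BA·BAB·BAB·BA·BAB·BAB·BCB·BAB·BAB·BA·BAB·BAB·BA·BAB·BAB·BA·BAB·BA·BAB
    A ↦ BA
    B ↦ BAB
    C ↦ BCB

A->BA, B->BAB, C->BCB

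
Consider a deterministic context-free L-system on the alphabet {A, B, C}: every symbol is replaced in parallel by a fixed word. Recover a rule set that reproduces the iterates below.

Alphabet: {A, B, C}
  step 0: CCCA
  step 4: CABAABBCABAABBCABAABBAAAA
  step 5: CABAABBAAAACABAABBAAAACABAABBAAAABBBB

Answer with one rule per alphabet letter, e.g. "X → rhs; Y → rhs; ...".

  step 4 ⇒ step 5: CABAABBCABAABBCABAABBAAAA ⇒ CA·B·AA·B·B·AA·AA·CA·B·AA·B·B·AA·AA·CA·B·AA·B·B·AA·AA·B·B·B·B
    A ↦ B
    B ↦ AA
    C ↦ CA

A->B, B->AA, C->CA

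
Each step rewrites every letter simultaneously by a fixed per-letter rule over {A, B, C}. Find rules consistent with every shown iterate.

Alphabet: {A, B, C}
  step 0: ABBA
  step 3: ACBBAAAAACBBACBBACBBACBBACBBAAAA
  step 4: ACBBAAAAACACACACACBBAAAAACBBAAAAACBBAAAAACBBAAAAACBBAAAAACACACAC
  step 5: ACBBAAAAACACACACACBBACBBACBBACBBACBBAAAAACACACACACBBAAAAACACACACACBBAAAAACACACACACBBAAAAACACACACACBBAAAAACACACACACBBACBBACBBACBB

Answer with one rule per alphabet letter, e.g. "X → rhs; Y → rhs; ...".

A->AC, B->AA, C->BB

  step 4 ⇒ step 5: ACBBAAAAACACACACACBBAAAAACBBAAAAACBBAAAAACBBAAAAACBBAAAAACACACAC ⇒ AC·BB·AA·AA·AC·AC·AC·AC·AC·BB·AC·BB·AC·BB·AC·BB·AC·BB·AA·AA·AC·AC·AC·AC·AC·BB·AA·AA·AC·AC·AC·AC·AC·BB·AA·AA·AC·AC·AC·AC·AC·BB·AA·AA·AC·AC·AC·AC·AC·BB·AA·AA·AC·AC·AC·AC·AC·BB·AC·BB·AC·BB·AC·BB
    A ↦ AC
    B ↦ AA
    C ↦ BB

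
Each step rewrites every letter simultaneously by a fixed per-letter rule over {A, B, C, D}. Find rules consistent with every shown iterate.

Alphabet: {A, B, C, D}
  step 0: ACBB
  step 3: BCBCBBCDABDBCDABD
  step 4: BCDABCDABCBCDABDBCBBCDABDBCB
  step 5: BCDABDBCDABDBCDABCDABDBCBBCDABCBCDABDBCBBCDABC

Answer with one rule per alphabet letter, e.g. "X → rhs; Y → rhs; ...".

  step 4 ⇒ step 5: BCDABCDABCBCDABDBCBBCDABDBCB ⇒ BC·DA·B·D·BC·DA·B·D·BC·DA·BC·DA·B·D·BC·B·BC·DA·BC·BC·DA·B·D·BC·B·BC·DA·BC
    A ↦ D
    B ↦ BC
    C ↦ DA
    D ↦ B

A->D, B->BC, C->DA, D->B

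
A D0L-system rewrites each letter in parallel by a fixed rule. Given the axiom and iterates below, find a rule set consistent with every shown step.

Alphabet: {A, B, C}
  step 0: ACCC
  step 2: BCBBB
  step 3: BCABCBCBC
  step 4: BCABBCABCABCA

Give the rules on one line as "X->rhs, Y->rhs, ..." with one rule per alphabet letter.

A->B, B->BC, C->A

  step 3 ⇒ step 4: BCABCBCBC ⇒ BC·A·B·BC·A·BC·A·BC·A
    A ↦ B
    B ↦ BC
    C ↦ A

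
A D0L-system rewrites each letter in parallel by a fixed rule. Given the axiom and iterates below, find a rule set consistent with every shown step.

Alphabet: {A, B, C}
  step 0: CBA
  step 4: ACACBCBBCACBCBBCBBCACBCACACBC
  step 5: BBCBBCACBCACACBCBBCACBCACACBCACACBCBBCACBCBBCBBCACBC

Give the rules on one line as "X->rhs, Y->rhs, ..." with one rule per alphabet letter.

  step 4 ⇒ step 5: ACACBCBBCACBCBBCBBCACBCACACBC ⇒ B·BC·B·BC·AC·BC·AC·AC·BC·B·BC·AC·BC·AC·AC·BC·AC·AC·BC·B·BC·AC·BC·B·BC·B·BC·AC·BC
    A ↦ B
    B ↦ AC
    C ↦ BC

A->B, B->AC, C->BC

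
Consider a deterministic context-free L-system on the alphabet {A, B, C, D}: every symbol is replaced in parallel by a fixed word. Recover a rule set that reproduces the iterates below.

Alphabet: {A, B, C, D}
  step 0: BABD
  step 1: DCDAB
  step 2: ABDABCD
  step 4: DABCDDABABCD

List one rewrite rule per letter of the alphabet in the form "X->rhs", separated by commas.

  step 1 ⇒ step 2: DCDAB ⇒ AB·D·AB·C·D
    A ↦ C
    B ↦ D
    C ↦ D
    D ↦ AB

A->C, B->D, C->D, D->AB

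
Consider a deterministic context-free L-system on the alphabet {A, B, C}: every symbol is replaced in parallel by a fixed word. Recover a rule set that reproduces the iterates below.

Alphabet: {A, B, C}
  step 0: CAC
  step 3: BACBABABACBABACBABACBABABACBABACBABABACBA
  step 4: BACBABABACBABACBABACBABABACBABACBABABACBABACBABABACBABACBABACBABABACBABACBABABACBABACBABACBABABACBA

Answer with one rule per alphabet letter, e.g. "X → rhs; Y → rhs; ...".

A->CBA, B->BA, C->BA

  step 3 ⇒ step 4: BACBABABACBABACBABACBABABACBABACBABABACBA ⇒ BA·CBA·BA·BA·CBA·BA·CBA·BA·CBA·BA·BA·CBA·BA·CBA·BA·BA·CBA·BA·CBA·BA·BA·CBA·BA·CBA·BA·CBA·BA·BA·CBA·BA·CBA·BA·BA·CBA·BA·CBA·BA·CBA·BA·BA·CBA
    A ↦ CBA
    B ↦ BA
    C ↦ BA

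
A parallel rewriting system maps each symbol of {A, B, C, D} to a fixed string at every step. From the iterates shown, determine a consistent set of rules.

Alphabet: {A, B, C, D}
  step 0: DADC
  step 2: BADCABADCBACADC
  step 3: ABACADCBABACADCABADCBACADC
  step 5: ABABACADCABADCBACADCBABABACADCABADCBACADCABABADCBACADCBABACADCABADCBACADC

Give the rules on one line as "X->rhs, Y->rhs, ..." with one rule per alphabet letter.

  step 2 ⇒ step 3: BADCABADCBACADC ⇒ A·B·AC·ADC·B·A·B·AC·ADC·A·B·ADC·B·AC·ADC
    A ↦ B
    B ↦ A
    C ↦ ADC
    D ↦ AC

A->B, B->A, C->ADC, D->AC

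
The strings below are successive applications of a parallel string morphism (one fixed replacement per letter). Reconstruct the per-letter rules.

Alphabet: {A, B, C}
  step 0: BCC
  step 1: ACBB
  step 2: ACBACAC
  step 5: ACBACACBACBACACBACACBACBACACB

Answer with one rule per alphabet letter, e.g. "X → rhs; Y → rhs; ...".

  step 1 ⇒ step 2: ACBB ⇒ AC·B·AC·AC
    A ↦ AC
    B ↦ AC
    C ↦ B

A->AC, B->AC, C->B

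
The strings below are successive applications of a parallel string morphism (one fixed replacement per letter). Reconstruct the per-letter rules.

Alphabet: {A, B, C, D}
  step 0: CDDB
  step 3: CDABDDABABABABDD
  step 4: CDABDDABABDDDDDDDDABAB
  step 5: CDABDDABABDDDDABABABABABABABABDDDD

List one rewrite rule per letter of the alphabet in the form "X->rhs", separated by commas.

  step 4 ⇒ step 5: CDABDDABABDDDDDDDDABAB ⇒ CD·AB·D·D·AB·AB·D·D·D·D·AB·AB·AB·AB·AB·AB·AB·AB·D·D·D·D
    A ↦ D
    B ↦ D
    C ↦ CD
    D ↦ AB

A->D, B->D, C->CD, D->AB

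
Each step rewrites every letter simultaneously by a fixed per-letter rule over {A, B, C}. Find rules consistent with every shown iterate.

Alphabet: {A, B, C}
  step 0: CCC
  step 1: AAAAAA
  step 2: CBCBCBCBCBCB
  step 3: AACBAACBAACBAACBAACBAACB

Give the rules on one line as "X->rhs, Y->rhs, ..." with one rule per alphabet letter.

A->CB, B->CB, C->AA

  step 2 ⇒ step 3: CBCBCBCBCBCB ⇒ AA·CB·AA·CB·AA·CB·AA·CB·AA·CB·AA·CB
    B ↦ CB
    C ↦ AA
  step 1 ⇒ step 2: AAAAAA ⇒ CB·CB·CB·CB·CB·CB
    A ↦ CB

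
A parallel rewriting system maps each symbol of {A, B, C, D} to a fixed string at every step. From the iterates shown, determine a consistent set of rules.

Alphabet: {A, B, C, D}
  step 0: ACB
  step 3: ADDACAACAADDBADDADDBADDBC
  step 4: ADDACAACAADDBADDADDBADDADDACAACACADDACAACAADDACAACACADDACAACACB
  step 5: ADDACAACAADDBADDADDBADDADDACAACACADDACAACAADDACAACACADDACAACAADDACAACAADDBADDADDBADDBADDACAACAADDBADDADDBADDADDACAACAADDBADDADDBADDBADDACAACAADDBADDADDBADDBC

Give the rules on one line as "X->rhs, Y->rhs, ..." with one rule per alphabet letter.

  step 4 ⇒ step 5: ADDACAACAADDBADDADDBADDADDACAACACADDACAACAADDACAACACADDACAACACB ⇒ ADD·ACA·ACA·ADD·B·ADD·ADD·B·ADD·ADD·ACA·ACA·C·ADD·ACA·ACA·ADD·ACA·ACA·C·ADD·ACA·ACA·ADD·ACA·ACA·ADD·B·ADD·ADD·B·ADD·B·ADD·ACA·ACA·ADD·B·ADD·ADD·B·ADD·ADD·ACA·ACA·ADD·B·ADD·ADD·B·ADD·B·ADD·ACA·ACA·ADD·B·ADD·ADD·B·ADD·B·C
    A ↦ ADD
    B ↦ C
    C ↦ B
    D ↦ ACA

A->ADD, B->C, C->B, D->ACA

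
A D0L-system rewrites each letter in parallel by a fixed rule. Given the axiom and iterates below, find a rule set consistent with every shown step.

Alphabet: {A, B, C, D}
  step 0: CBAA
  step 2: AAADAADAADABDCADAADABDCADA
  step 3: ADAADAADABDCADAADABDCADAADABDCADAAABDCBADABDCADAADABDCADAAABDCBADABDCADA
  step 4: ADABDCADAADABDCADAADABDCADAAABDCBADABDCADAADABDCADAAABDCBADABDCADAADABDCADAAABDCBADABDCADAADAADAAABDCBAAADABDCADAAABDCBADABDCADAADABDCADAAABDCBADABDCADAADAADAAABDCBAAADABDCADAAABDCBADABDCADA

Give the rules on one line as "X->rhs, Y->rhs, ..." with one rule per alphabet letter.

  step 3 ⇒ step 4: ADAADAADABDCADAADABDCADAADABDCADAAABDCBADABDCADAADABDCADAAABDCBADABDCADA ⇒ ADA·BDC·ADA·ADA·BDC·ADA·ADA·BDC·ADA·AA·BDC·B·ADA·BDC·ADA·ADA·BDC·ADA·AA·BDC·B·ADA·BDC·ADA·ADA·BDC·ADA·AA·BDC·B·ADA·BDC·ADA·ADA·ADA·AA·BDC·B·AA·ADA·BDC·ADA·AA·BDC·B·ADA·BDC·ADA·ADA·BDC·ADA·AA·BDC·B·ADA·BDC·ADA·ADA·ADA·AA·BDC·B·AA·ADA·BDC·ADA·AA·BDC·B·ADA·BDC·ADA
    A ↦ ADA
    B ↦ AA
    C ↦ B
    D ↦ BDC

A->ADA, B->AA, C->B, D->BDC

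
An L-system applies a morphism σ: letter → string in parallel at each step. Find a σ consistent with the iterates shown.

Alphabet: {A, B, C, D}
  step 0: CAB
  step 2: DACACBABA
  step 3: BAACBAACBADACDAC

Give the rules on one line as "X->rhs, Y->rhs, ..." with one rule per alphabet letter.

A->AC, B->D, C->BA, D->BA

  step 2 ⇒ step 3: DACACBABA ⇒ BA·AC·BA·AC·BA·D·AC·D·AC
    A ↦ AC
    B ↦ D
    C ↦ BA
    D ↦ BA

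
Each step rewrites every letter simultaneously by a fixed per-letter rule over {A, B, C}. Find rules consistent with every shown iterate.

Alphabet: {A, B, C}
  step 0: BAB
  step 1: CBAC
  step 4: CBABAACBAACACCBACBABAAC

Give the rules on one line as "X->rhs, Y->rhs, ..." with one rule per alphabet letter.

  step 0 ⇒ step 1: BAB ⇒ C·BA·C
    A ↦ BA
    B ↦ C
    C ↦ AC  (constrained at step 1)

A->BA, B->C, C->AC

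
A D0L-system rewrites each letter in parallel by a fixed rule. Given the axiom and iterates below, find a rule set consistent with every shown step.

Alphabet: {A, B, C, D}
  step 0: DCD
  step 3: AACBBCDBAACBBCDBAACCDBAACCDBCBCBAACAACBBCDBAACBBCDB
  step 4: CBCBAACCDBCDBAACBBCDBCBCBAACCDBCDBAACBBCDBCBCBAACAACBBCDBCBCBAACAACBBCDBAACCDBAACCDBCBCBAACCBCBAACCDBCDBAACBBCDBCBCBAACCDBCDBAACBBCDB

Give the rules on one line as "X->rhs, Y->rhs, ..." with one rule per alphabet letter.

  step 3 ⇒ step 4: AACBBCDBAACBBCDBAACCDBAACCDBCBCBAACAACBBCDBAACBBCDB ⇒ CB·CB·AAC·CDB·CDB·AAC·BB·CDB·CB·CB·AAC·CDB·CDB·AAC·BB·CDB·CB·CB·AAC·AAC·BB·CDB·CB·CB·AAC·AAC·BB·CDB·AAC·CDB·AAC·CDB·CB·CB·AAC·CB·CB·AAC·CDB·CDB·AAC·BB·CDB·CB·CB·AAC·CDB·CDB·AAC·BB·CDB
    A ↦ CB
    B ↦ CDB
    C ↦ AAC
    D ↦ BB

A->CB, B->CDB, C->AAC, D->BB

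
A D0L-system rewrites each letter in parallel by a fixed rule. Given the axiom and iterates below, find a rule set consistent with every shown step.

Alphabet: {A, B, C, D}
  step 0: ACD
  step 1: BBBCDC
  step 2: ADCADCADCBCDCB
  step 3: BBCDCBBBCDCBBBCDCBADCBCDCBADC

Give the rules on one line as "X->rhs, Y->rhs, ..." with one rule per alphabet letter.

A->BB, B->ADC, C->B, D->CDC

  step 2 ⇒ step 3: ADCADCADCBCDCB ⇒ BB·CDC·B·BB·CDC·B·BB·CDC·B·ADC·B·CDC·B·ADC
    A ↦ BB
    B ↦ ADC
    C ↦ B
    D ↦ CDC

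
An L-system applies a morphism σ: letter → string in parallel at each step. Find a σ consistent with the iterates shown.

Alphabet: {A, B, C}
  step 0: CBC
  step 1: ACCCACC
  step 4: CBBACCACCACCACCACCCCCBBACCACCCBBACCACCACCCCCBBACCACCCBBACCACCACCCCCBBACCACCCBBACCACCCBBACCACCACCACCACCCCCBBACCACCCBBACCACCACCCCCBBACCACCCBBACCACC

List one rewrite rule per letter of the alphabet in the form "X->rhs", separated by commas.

  step 0 ⇒ step 1: CBC ⇒ ACC·C·ACC
    B ↦ C
    C ↦ ACC
    A ↦ CBB  (constrained at step 1)

A->CBB, B->C, C->ACC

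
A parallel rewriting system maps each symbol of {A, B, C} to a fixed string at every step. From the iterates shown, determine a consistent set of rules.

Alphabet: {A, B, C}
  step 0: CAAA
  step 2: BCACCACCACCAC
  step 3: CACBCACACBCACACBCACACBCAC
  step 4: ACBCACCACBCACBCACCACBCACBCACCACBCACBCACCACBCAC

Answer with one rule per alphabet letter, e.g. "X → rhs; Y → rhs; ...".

  step 3 ⇒ step 4: CACBCACACBCACACBCACACBCAC ⇒ AC·BC·AC·C·AC·BC·AC·BC·AC·C·AC·BC·AC·BC·AC·C·AC·BC·AC·BC·AC·C·AC·BC·AC
    A ↦ BC
    B ↦ C
    C ↦ AC

A->BC, B->C, C->AC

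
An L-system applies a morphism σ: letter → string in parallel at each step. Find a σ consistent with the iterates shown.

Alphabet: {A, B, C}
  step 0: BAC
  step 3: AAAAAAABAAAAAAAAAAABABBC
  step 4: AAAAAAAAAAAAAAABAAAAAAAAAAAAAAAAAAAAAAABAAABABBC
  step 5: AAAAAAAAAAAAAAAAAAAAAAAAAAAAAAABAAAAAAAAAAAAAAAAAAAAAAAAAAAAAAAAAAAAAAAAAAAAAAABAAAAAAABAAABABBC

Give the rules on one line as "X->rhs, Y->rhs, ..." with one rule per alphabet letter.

  step 4 ⇒ step 5: AAAAAAAAAAAAAAABAAAAAAAAAAAAAAAAAAAAAAABAAABABBC ⇒ AA·AA·AA·AA·AA·AA·AA·AA·AA·AA·AA·AA·AA·AA·AA·AB·AA·AA·AA·AA·AA·AA·AA·AA·AA·AA·AA·AA·AA·AA·AA·AA·AA·AA·AA·AA·AA·AA·AA·AB·AA·AA·AA·AB·AA·AB·AB·BC
    A ↦ AA
    B ↦ AB
    C ↦ BC

A->AA, B->AB, C->BC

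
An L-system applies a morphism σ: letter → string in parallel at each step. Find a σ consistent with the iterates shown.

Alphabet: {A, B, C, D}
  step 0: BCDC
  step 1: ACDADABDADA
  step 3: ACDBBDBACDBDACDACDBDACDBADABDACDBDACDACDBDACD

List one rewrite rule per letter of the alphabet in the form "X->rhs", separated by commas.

A->B, B->ACD, C->ADA, D->BD

  step 0 ⇒ step 1: BCDC ⇒ ACD·ADA·BD·ADA
    B ↦ ACD
    C ↦ ADA
    D ↦ BD
    A ↦ B  (constrained at step 1)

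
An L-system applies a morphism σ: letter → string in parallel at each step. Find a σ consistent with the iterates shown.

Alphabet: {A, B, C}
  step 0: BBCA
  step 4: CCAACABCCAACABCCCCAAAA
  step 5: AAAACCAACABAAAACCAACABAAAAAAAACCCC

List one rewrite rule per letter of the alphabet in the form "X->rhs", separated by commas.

A->C, B->AB, C->AA

  step 4 ⇒ step 5: CCAACABCCAACABCCCCAAAA ⇒ AA·AA·C·C·AA·C·AB·AA·AA·C·C·AA·C·AB·AA·AA·AA·AA·C·C·C·C
    A ↦ C
    B ↦ AB
    C ↦ AA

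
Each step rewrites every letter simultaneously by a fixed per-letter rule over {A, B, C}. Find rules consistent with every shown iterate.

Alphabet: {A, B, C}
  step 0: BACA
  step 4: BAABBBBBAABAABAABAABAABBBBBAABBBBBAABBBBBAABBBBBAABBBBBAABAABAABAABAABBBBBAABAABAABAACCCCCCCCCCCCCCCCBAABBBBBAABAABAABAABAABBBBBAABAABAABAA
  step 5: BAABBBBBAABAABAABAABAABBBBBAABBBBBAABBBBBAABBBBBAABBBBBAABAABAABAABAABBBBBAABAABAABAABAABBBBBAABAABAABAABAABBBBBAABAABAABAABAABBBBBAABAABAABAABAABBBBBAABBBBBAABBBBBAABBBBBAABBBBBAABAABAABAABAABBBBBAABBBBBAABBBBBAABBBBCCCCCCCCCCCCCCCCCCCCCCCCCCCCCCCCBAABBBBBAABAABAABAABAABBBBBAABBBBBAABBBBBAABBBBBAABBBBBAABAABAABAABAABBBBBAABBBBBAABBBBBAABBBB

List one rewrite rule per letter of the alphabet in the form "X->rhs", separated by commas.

  step 4 ⇒ step 5: BAABBBBBAABAABAABAABAABBBBBAABBBBBAABBBBBAABBBBBAABBBBBAABAABAABAABAABBBBBAABAABAABAACCCCCCCCCCCCCCCCBAABBBBBAABAABAABAABAABBBBBAABAABAABAA ⇒ BAA·BB·BB·BAA·BAA·BAA·BAA·BAA·BB·BB·BAA·BB·BB·BAA·BB·BB·BAA·BB·BB·BAA·BB·BB·BAA·BAA·BAA·BAA·BAA·BB·BB·BAA·BAA·BAA·BAA·BAA·BB·BB·BAA·BAA·BAA·BAA·BAA·BB·BB·BAA·BAA·BAA·BAA·BAA·BB·BB·BAA·BAA·BAA·BAA·BAA·BB·BB·BAA·BB·BB·BAA·BB·BB·BAA·BB·BB·BAA·BB·BB·BAA·BAA·BAA·BAA·BAA·BB·BB·BAA·BB·BB·BAA·BB·BB·BAA·BB·BB·CC·CC·CC·CC·CC·CC·CC·CC·CC·CC·CC·CC·CC·CC·CC·CC·BAA·BB·BB·BAA·BAA·BAA·BAA·BAA·BB·BB·BAA·BB·BB·BAA·BB·BB·BAA·BB·BB·BAA·BB·BB·BAA·BAA·BAA·BAA·BAA·BB·BB·BAA·BB·BB·BAA·BB·BB·BAA·BB·BB
    A ↦ BB
    B ↦ BAA
    C ↦ CC

A->BB, B->BAA, C->CC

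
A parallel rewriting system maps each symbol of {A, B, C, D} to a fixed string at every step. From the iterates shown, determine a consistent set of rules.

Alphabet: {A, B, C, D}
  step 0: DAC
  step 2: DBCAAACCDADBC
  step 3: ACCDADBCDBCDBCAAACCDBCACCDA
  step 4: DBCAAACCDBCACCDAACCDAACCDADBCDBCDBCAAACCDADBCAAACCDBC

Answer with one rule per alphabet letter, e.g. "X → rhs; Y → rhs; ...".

  step 3 ⇒ step 4: ACCDADBCDBCDBCAAACCDBCACCDA ⇒ DBC·A·A·ACC·DBC·ACC·D·A·ACC·D·A·ACC·D·A·DBC·DBC·DBC·A·A·ACC·D·A·DBC·A·A·ACC·DBC
    A ↦ DBC
    B ↦ D
    C ↦ A
    D ↦ ACC

A->DBC, B->D, C->A, D->ACC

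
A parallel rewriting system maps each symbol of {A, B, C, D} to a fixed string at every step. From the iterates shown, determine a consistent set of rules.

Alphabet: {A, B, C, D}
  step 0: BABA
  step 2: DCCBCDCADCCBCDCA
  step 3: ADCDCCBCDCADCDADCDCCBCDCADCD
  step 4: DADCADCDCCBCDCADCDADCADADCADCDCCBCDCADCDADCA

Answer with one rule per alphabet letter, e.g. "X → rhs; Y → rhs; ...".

  step 3 ⇒ step 4: ADCDCCBCDCADCDADCDCCBCDCADCD ⇒ D·A·DC·A·DC·DC·CBC·DC·A·DC·D·A·DC·A·D·A·DC·A·DC·DC·CBC·DC·A·DC·D·A·DC·A
    A ↦ D
    B ↦ CBC
    C ↦ DC
    D ↦ A

A->D, B->CBC, C->DC, D->A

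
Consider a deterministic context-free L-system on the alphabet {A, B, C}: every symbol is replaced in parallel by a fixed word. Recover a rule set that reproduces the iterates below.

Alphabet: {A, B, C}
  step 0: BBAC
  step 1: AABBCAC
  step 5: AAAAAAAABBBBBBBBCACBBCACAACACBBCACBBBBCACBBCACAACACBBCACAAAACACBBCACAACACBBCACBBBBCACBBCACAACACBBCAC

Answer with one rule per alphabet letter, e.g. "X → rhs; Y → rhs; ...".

A->BB, B->A, C->CAC

  step 0 ⇒ step 1: BBAC ⇒ A·A·BB·CAC
    A ↦ BB
    B ↦ A
    C ↦ CAC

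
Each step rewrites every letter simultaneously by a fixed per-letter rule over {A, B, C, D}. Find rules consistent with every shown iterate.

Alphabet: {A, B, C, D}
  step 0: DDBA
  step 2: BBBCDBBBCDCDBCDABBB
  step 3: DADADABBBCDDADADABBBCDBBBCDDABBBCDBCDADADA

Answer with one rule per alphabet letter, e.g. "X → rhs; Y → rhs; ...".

  step 2 ⇒ step 3: BBBCDBBBCDCDBCDABBB ⇒ DA·DA·DA·BBB·CD·DA·DA·DA·BBB·CD·BBB·CD·DA·BBB·CD·BC·DA·DA·DA
    A ↦ BC
    B ↦ DA
    C ↦ BBB
    D ↦ CD

A->BC, B->DA, C->BBB, D->CD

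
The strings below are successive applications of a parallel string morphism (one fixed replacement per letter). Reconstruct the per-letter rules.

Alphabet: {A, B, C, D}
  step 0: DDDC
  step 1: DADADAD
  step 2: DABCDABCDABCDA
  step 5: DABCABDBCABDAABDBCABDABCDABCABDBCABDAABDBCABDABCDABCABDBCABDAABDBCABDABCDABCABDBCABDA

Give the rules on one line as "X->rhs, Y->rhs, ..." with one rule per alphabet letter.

  step 1 ⇒ step 2: DADADAD ⇒ DA·BC·DA·BC·DA·BC·DA
    A ↦ BC
    D ↦ DA
    B ↦ AB  (constrained at step 2)
  step 0 ⇒ step 1: DDDC ⇒ DA·DA·DA·D
    C ↦ D

A->BC, B->AB, C->D, D->DA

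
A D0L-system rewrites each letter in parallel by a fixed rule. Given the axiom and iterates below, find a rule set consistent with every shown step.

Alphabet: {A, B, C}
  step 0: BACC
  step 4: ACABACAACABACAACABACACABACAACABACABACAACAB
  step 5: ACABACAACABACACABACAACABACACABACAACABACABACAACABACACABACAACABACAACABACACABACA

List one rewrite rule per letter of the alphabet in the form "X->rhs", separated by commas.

A->AC, B->A, C->AB

  step 4 ⇒ step 5: ACABACAACABACAACABACACABACAACABACABACAACAB ⇒ AC·AB·AC·A·AC·AB·AC·AC·AB·AC·A·AC·AB·AC·AC·AB·AC·A·AC·AB·AC·AB·AC·A·AC·AB·AC·AC·AB·AC·A·AC·AB·AC·A·AC·AB·AC·AC·AB·AC·A
    A ↦ AC
    B ↦ A
    C ↦ AB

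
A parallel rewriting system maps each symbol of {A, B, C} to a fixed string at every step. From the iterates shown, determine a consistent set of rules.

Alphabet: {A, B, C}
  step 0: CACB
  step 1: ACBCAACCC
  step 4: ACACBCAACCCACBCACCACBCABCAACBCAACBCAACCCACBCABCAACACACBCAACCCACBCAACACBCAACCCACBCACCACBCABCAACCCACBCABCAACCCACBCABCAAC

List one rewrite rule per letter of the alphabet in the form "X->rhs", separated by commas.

  step 0 ⇒ step 1: CACB ⇒ AC·BCA·AC·CC
    A ↦ BCA
    B ↦ CC
    C ↦ AC

A->BCA, B->CC, C->AC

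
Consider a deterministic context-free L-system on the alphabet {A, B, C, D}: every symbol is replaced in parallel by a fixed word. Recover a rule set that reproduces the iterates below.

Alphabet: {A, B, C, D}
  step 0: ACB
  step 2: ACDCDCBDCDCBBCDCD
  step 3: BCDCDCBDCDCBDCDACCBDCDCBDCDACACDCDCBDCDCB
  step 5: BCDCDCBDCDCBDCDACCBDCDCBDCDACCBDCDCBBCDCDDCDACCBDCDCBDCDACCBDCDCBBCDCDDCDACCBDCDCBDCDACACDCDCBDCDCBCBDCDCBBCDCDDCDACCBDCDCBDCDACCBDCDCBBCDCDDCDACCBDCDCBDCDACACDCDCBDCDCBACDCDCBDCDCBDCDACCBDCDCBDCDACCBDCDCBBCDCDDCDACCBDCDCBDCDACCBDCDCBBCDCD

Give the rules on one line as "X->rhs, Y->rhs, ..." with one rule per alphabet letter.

A->BC, B->AC, C->DCD, D->CB

  step 2 ⇒ step 3: ACDCDCBDCDCBBCDCD ⇒ BC·DCD·CB·DCD·CB·DCD·AC·CB·DCD·CB·DCD·AC·AC·DCD·CB·DCD·CB
    A ↦ BC
    B ↦ AC
    C ↦ DCD
    D ↦ CB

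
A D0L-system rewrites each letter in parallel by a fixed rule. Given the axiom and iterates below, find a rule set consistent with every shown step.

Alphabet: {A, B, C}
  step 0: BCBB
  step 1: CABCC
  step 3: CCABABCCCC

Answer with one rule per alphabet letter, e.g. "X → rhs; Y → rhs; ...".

  step 0 ⇒ step 1: BCBB ⇒ C·AB·C·C
    B ↦ C
    C ↦ AB
    A ↦ C  (constrained at step 1)

A->C, B->C, C->AB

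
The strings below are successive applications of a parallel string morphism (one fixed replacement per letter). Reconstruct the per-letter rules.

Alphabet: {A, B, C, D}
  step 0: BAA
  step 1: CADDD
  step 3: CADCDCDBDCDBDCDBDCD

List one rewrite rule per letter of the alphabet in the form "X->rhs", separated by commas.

  step 0 ⇒ step 1: BAA ⇒ CAD·D·D
    A ↦ D
    B ↦ CAD
    C ↦ BD  (constrained at step 1)
    D ↦ CD  (constrained at step 1)

A->D, B->CAD, C->BD, D->CD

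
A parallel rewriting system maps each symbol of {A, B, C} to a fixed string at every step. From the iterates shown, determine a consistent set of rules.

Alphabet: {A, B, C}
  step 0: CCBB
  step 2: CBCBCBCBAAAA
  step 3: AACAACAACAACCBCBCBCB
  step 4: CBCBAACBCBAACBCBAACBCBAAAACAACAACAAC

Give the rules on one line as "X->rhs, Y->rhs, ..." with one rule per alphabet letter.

  step 3 ⇒ step 4: AACAACAACAACCBCBCBCB ⇒ CB·CB·AA·CB·CB·AA·CB·CB·AA·CB·CB·AA·AA·C·AA·C·AA·C·AA·C
    A ↦ CB
    B ↦ C
    C ↦ AA

A->CB, B->C, C->AA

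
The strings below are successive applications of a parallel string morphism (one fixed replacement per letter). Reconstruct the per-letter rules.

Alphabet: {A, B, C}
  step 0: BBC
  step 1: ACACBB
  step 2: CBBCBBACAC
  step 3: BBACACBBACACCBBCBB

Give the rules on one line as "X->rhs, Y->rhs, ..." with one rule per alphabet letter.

  step 2 ⇒ step 3: CBBCBBACAC ⇒ BB·AC·AC·BB·AC·AC·C·BB·C·BB
    A ↦ C
    B ↦ AC
    C ↦ BB

A->C, B->AC, C->BB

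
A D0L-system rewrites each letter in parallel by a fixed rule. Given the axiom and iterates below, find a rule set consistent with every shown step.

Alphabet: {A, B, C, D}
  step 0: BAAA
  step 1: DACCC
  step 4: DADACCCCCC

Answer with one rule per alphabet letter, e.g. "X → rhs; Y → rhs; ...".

A->C, B->DA, C->B, D->C

  step 0 ⇒ step 1: BAAA ⇒ DA·C·C·C
    A ↦ C
    B ↦ DA
    C ↦ B  (constrained at step 1)
    D ↦ C  (constrained at step 1)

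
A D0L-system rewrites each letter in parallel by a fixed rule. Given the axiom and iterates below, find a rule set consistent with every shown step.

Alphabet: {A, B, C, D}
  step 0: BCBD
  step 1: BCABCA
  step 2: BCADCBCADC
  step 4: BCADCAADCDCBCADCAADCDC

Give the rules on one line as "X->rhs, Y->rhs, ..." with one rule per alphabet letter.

A->DC, B->BC, C->A, D->A

  step 1 ⇒ step 2: BCABCA ⇒ BC·A·DC·BC·A·DC
    A ↦ DC
    B ↦ BC
    C ↦ A
  step 0 ⇒ step 1: BCBD ⇒ BC·A·BC·A
    D ↦ A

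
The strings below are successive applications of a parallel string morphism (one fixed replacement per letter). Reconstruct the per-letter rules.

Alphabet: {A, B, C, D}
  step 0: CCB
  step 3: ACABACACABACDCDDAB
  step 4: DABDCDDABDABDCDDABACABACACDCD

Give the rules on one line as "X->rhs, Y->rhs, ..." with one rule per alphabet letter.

A->D, B->CD, C->AB, D->AC

  step 3 ⇒ step 4: ACABACACABACDCDDAB ⇒ D·AB·D·CD·D·AB·D·AB·D·CD·D·AB·AC·AB·AC·AC·D·CD
    A ↦ D
    B ↦ CD
    C ↦ AB
    D ↦ AC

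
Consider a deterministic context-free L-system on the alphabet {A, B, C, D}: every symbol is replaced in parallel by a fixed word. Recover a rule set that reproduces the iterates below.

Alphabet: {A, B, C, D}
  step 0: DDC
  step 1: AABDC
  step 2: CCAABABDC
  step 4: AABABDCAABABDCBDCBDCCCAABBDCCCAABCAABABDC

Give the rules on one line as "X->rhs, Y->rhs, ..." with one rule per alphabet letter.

  step 1 ⇒ step 2: AABDC ⇒ C·C·AAB·A·BDC
    A ↦ C
    B ↦ AAB
    C ↦ BDC
    D ↦ A

A->C, B->AAB, C->BDC, D->A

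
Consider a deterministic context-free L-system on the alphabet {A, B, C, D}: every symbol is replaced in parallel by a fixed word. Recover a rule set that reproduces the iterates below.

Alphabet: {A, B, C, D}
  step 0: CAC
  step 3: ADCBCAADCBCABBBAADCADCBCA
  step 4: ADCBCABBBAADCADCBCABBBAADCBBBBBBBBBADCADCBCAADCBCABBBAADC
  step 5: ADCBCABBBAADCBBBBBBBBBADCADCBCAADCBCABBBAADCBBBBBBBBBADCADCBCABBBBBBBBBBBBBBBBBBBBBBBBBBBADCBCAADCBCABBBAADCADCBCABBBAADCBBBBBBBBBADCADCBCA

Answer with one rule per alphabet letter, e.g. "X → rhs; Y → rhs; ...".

A->ADC, B->BBB, C->A, D->BC

  step 4 ⇒ step 5: ADCBCABBBAADCADCBCABBBAADCBBBBBBBBBADCADCBCAADCBCABBBAADC ⇒ ADC·BC·A·BBB·A·ADC·BBB·BBB·BBB·ADC·ADC·BC·A·ADC·BC·A·BBB·A·ADC·BBB·BBB·BBB·ADC·ADC·BC·A·BBB·BBB·BBB·BBB·BBB·BBB·BBB·BBB·BBB·ADC·BC·A·ADC·BC·A·BBB·A·ADC·ADC·BC·A·BBB·A·ADC·BBB·BBB·BBB·ADC·ADC·BC·A
    A ↦ ADC
    B ↦ BBB
    C ↦ A
    D ↦ BC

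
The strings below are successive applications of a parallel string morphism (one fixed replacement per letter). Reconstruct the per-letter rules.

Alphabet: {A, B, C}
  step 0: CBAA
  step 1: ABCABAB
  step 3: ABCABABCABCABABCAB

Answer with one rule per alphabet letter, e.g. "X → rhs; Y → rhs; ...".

  step 0 ⇒ step 1: CBAA ⇒ AB·C·AB·AB
    A ↦ AB
    B ↦ C
    C ↦ AB

A->AB, B->C, C->AB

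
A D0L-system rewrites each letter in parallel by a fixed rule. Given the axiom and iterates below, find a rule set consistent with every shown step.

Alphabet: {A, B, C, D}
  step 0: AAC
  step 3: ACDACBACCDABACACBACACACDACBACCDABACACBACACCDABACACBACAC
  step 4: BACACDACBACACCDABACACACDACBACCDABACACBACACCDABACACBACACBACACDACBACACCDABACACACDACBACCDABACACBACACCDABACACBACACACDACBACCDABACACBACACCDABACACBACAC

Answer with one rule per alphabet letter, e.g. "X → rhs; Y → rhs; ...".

  step 3 ⇒ step 4: ACDACBACCDABACACBACACACDACBACCDABACACBACACCDABACACBACAC ⇒ BAC·AC·DAC·BAC·AC·CDA·BAC·AC·AC·DAC·BAC·CDA·BAC·AC·BAC·AC·CDA·BAC·AC·BAC·AC·BAC·AC·DAC·BAC·AC·CDA·BAC·AC·AC·DAC·BAC·CDA·BAC·AC·BAC·AC·CDA·BAC·AC·BAC·AC·AC·DAC·BAC·CDA·BAC·AC·BAC·AC·CDA·BAC·AC·BAC·AC
    A ↦ BAC
    B ↦ CDA
    C ↦ AC
    D ↦ DAC

A->BAC, B->CDA, C->AC, D->DAC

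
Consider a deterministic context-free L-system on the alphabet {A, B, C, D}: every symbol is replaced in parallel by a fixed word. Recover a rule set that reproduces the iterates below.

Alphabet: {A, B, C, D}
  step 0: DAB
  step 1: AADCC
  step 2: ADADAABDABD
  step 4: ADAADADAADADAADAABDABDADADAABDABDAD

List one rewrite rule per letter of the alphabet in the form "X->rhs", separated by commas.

A->AD, B->CC, C->ABD, D->A

  step 1 ⇒ step 2: AADCC ⇒ AD·AD·A·ABD·ABD
    A ↦ AD
    C ↦ ABD
    D ↦ A
  step 0 ⇒ step 1: DAB ⇒ A·AD·CC
    B ↦ CC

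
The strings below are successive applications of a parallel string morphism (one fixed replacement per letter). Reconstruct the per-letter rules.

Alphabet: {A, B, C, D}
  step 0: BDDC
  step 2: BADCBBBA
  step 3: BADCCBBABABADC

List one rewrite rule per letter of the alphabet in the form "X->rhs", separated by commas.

A->DC, B->BA, C->B, D->C

  step 2 ⇒ step 3: BADCBBBA ⇒ BA·DC·C·B·BA·BA·BA·DC
    A ↦ DC
    B ↦ BA
    C ↦ B
    D ↦ C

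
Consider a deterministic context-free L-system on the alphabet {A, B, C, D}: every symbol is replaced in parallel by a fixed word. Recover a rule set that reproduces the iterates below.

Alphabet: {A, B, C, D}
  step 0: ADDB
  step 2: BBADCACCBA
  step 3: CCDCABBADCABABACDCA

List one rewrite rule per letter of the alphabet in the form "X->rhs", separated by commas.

A->DCA, B->C, C->BA, D->B

  step 2 ⇒ step 3: BBADCACCBA ⇒ C·C·DCA·B·BA·DCA·BA·BA·C·DCA
    A ↦ DCA
    B ↦ C
    C ↦ BA
    D ↦ B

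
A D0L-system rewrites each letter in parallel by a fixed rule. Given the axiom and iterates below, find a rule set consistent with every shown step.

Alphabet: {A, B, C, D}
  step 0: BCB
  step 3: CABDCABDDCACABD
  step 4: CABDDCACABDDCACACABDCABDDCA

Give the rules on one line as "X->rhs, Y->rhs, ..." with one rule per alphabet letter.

A->BD, B->D, C->CA, D->CA

  step 3 ⇒ step 4: CABDCABDDCACABD ⇒ CA·BD·D·CA·CA·BD·D·CA·CA·CA·BD·CA·BD·D·CA
    A ↦ BD
    B ↦ D
    C ↦ CA
    D ↦ CA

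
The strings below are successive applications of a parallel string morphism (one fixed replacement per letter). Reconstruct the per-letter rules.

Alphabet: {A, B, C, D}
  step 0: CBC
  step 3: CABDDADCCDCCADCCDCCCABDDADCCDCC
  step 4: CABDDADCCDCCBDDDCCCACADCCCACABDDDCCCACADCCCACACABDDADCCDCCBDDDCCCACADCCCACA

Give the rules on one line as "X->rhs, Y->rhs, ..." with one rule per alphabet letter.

  step 3 ⇒ step 4: CABDDADCCDCCADCCDCCCABDDADCCDCC ⇒ CA·BDD·A·DCC·DCC·BDD·DCC·CA·CA·DCC·CA·CA·BDD·DCC·CA·CA·DCC·CA·CA·CA·BDD·A·DCC·DCC·BDD·DCC·CA·CA·DCC·CA·CA
    A ↦ BDD
    B ↦ A
    C ↦ CA
    D ↦ DCC

A->BDD, B->A, C->CA, D->DCC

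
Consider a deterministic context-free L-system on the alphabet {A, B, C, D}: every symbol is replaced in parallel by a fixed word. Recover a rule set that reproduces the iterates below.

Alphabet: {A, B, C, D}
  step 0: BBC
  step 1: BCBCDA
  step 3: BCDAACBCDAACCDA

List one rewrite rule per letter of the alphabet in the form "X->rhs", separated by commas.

A->C, B->BC, C->DA, D->A

  step 0 ⇒ step 1: BBC ⇒ BC·BC·DA
    B ↦ BC
    C ↦ DA
    A ↦ C  (constrained at step 1)
    D ↦ A  (constrained at step 1)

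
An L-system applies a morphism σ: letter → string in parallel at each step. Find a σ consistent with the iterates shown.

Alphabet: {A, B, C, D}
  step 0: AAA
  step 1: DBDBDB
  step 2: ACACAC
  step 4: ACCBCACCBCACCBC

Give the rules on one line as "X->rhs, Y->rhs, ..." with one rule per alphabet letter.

  step 1 ⇒ step 2: DBDBDB ⇒ A·C·A·C·A·C
    B ↦ C
    D ↦ A
  step 0 ⇒ step 1: AAA ⇒ DB·DB·DB
    A ↦ DB
    C ↦ BC  (constrained at step 2)

A->DB, B->C, C->BC, D->A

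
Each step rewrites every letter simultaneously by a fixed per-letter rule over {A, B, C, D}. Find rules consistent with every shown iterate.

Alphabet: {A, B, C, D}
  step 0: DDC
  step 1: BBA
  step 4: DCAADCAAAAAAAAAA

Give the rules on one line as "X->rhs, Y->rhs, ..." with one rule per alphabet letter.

A->AA, B->DC, C->A, D->B

  step 0 ⇒ step 1: DDC ⇒ B·B·A
    C ↦ A
    D ↦ B
    A ↦ AA  (constrained at step 1)
    B ↦ DC  (constrained at step 1)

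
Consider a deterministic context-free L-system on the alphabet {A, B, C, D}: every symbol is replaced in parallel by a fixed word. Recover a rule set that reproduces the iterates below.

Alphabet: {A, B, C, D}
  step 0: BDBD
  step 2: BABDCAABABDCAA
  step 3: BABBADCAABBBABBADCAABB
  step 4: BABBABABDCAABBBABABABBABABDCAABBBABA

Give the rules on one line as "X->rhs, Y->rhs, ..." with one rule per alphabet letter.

  step 3 ⇒ step 4: BABBADCAABBBABBADCAABB ⇒ BA·B·BA·BA·B·DC·AA·B·B·BA·BA·BA·B·BA·BA·B·DC·AA·B·B·BA·BA
    A ↦ B
    B ↦ BA
    C ↦ AA
    D ↦ DC

A->B, B->BA, C->AA, D->DC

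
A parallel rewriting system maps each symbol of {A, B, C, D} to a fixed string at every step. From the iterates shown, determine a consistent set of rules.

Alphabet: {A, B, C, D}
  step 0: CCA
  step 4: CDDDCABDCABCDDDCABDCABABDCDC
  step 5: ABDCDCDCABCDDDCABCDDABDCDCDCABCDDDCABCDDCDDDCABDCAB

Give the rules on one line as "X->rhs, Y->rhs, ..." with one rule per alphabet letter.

A->C, B->DD, C->AB, D->DC

  step 4 ⇒ step 5: CDDDCABDCABCDDDCABDCABABDCDC ⇒ AB·DC·DC·DC·AB·C·DD·DC·AB·C·DD·AB·DC·DC·DC·AB·C·DD·DC·AB·C·DD·C·DD·DC·AB·DC·AB
    A ↦ C
    B ↦ DD
    C ↦ AB
    D ↦ DC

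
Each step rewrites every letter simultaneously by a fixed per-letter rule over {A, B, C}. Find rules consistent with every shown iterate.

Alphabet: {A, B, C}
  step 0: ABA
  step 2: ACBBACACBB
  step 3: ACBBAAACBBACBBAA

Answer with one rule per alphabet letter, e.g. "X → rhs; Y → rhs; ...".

  step 2 ⇒ step 3: ACBBACACBB ⇒ AC·BB·A·A·AC·BB·AC·BB·A·A
    A ↦ AC
    B ↦ A
    C ↦ BB

A->AC, B->A, C->BB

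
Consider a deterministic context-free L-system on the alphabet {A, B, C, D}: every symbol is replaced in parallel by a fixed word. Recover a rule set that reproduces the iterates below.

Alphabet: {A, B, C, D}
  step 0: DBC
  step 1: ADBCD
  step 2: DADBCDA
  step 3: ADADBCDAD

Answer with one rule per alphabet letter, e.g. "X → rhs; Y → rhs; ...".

  step 2 ⇒ step 3: DADBCDA ⇒ A·D·A·DB·CD·A·D
    A ↦ D
    B ↦ DB
    C ↦ CD
    D ↦ A

A->D, B->DB, C->CD, D->A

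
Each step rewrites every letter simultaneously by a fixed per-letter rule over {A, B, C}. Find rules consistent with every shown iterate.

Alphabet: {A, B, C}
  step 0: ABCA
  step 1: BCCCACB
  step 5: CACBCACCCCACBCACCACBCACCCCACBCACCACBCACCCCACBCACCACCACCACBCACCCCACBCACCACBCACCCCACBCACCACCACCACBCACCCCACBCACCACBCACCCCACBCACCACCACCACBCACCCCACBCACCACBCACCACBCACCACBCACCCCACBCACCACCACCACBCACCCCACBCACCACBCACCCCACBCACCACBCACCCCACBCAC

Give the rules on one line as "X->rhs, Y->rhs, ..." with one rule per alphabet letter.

A->B, B->CC, C->CAC

  step 0 ⇒ step 1: ABCA ⇒ B·CC·CAC·B
    A ↦ B
    B ↦ CC
    C ↦ CAC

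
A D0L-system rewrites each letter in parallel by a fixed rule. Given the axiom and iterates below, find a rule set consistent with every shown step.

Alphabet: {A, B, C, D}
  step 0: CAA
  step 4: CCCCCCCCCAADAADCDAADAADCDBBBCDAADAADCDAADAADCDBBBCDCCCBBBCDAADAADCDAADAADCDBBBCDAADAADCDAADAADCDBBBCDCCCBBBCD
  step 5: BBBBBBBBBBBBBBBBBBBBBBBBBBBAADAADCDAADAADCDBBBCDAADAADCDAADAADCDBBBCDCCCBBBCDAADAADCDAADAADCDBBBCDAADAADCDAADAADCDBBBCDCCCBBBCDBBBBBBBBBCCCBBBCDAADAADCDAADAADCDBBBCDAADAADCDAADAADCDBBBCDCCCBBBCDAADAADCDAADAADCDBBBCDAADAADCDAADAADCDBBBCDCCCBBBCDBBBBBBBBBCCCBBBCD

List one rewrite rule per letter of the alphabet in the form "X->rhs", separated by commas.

  step 4 ⇒ step 5: CCCCCCCCCAADAADCDAADAADCDBBBCDAADAADCDAADAADCDBBBCDCCCBBBCDAADAADCDAADAADCDBBBCDAADAADCDAADAADCDBBBCDCCCBBBCD ⇒ BBB·BBB·BBB·BBB·BBB·BBB·BBB·BBB·BBB·AAD·AAD·CD·AAD·AAD·CD·BBB·CD·AAD·AAD·CD·AAD·AAD·CD·BBB·CD·C·C·C·BBB·CD·AAD·AAD·CD·AAD·AAD·CD·BBB·CD·AAD·AAD·CD·AAD·AAD·CD·BBB·CD·C·C·C·BBB·CD·BBB·BBB·BBB·C·C·C·BBB·CD·AAD·AAD·CD·AAD·AAD·CD·BBB·CD·AAD·AAD·CD·AAD·AAD·CD·BBB·CD·C·C·C·BBB·CD·AAD·AAD·CD·AAD·AAD·CD·BBB·CD·AAD·AAD·CD·AAD·AAD·CD·BBB·CD·C·C·C·BBB·CD·BBB·BBB·BBB·C·C·C·BBB·CD
    A ↦ AAD
    B ↦ C
    C ↦ BBB
    D ↦ CD

A->AAD, B->C, C->BBB, D->CD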